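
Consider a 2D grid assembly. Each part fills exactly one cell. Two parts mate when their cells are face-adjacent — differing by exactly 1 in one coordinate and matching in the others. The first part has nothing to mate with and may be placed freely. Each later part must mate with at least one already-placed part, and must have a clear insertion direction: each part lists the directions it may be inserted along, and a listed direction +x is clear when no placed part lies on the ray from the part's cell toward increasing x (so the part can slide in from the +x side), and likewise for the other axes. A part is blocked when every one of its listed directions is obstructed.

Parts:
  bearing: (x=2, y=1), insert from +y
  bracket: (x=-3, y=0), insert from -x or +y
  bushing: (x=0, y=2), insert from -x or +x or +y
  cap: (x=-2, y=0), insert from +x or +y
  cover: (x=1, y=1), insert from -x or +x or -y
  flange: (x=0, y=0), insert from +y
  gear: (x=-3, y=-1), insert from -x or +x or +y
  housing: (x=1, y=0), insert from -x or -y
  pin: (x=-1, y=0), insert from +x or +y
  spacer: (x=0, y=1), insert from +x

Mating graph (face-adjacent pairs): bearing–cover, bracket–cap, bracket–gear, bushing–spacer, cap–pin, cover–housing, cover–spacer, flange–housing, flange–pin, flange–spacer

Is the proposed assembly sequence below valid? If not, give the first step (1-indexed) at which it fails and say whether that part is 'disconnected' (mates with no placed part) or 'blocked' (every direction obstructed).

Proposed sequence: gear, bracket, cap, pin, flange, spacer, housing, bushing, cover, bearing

Valid

1. gear@(-3, -1) [-x clear] — {gear}
2. bracket@(-3, 0) [-x clear] — {bracket, gear}
3. cap@(-2, 0) [+x clear] — {bracket, cap, gear}
4. pin@(-1, 0) [+x clear] — {bracket, cap, gear, pin}
5. flange@(0, 0) [+y clear] — {bracket, cap, flange, gear, pin}
6. spacer@(0, 1) [+x clear] — {bracket, cap, flange, gear, pin, spacer}
7. housing@(1, 0) [-y clear] — {bracket, cap, flange, gear, housing, pin, spacer}
8. bushing@(0, 2) [-x clear] — {bracket, bushing, cap, flange, gear, housing, pin, spacer}
9. cover@(1, 1) [+x clear] — {bracket, bushing, cap, cover, flange, gear, housing, pin, spacer}
10. bearing@(2, 1) [+y clear] — {bearing, bracket, bushing, cap, cover, flange, gear, housing, pin, spacer}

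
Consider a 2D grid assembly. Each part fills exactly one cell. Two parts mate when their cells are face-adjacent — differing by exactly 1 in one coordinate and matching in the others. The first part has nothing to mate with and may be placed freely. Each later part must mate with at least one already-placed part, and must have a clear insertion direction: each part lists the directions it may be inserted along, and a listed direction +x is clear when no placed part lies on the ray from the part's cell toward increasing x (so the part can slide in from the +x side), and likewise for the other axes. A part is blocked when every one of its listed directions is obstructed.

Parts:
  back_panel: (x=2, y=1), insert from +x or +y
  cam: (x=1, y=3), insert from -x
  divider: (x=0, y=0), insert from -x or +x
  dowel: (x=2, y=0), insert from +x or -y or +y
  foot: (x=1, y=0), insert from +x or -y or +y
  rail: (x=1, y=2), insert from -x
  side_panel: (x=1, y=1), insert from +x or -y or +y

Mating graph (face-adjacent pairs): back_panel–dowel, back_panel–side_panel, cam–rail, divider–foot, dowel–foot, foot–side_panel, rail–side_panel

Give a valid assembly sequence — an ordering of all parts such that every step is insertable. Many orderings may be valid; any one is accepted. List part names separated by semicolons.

1. side_panel@(1, 1) [+x clear] — {side_panel}
2. rail@(1, 2) [-x clear] — {rail, side_panel}
3. back_panel@(2, 1) [+x clear] — {back_panel, rail, side_panel}
4. cam@(1, 3) [-x clear] — {back_panel, cam, rail, side_panel}
5. foot@(1, 0) [+x clear] — {back_panel, cam, foot, rail, side_panel}
6. divider@(0, 0) [-x clear] — {back_panel, cam, divider, foot, rail, side_panel}
7. dowel@(2, 0) [+x clear] — {back_panel, cam, divider, dowel, foot, rail, side_panel}

side_panel; rail; back_panel; cam; foot; divider; dowel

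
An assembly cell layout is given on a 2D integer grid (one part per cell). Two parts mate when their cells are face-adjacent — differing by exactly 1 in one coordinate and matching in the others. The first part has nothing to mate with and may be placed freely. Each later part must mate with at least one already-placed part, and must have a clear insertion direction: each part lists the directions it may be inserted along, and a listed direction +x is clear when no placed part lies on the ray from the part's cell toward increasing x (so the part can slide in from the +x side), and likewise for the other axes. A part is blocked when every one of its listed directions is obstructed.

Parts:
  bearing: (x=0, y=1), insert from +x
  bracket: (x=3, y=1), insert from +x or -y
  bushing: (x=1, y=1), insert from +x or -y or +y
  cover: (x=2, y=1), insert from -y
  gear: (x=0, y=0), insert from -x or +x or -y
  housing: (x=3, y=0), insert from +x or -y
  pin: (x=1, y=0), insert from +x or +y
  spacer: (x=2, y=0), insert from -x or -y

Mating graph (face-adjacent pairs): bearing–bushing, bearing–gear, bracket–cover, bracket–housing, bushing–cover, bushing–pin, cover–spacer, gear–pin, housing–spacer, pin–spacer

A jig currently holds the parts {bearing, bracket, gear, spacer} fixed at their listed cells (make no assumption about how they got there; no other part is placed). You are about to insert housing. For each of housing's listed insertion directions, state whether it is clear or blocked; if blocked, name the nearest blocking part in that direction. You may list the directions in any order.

+x: clear; -y: clear

+x: ray from housing(3, 0) has no placed part ⇒ clear
-y: ray from housing(3, 0) has no placed part ⇒ clear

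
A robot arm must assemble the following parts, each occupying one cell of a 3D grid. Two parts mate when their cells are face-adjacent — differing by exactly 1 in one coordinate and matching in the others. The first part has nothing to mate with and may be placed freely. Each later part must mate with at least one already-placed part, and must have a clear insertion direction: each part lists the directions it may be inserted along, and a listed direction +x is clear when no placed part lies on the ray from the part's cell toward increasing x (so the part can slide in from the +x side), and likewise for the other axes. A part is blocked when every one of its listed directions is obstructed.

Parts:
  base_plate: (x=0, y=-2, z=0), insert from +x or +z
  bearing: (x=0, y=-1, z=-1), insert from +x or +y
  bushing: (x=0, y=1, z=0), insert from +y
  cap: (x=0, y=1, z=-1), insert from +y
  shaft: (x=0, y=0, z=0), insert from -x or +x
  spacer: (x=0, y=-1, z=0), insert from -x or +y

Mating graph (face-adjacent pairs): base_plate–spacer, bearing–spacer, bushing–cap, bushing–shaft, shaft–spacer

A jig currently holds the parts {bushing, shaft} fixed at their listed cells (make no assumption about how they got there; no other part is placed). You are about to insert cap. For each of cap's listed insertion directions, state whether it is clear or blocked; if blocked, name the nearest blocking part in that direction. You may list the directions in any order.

+y: clear

+y: ray from cap(0, 1, -1) has no placed part ⇒ clear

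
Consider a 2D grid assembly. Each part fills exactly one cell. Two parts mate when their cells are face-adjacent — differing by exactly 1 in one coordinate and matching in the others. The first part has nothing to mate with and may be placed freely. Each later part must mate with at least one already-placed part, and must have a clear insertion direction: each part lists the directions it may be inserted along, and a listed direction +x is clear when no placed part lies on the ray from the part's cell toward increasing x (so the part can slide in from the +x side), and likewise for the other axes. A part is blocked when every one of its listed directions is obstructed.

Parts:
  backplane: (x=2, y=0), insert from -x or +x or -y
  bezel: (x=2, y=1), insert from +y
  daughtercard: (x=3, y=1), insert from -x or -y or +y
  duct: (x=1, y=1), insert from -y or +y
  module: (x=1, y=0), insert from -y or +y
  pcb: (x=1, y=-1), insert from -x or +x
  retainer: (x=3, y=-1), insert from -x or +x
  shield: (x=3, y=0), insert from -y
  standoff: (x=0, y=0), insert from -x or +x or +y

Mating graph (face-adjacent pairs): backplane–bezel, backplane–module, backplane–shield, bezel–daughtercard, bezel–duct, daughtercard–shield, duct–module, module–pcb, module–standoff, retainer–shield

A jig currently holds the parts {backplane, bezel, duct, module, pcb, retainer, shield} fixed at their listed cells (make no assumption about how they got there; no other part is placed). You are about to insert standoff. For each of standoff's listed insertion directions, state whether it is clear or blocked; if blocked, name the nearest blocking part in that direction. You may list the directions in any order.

+x: blocked by module; +y: clear; -x: clear

-x: ray from standoff(0, 0) has no placed part ⇒ clear
+x: nearest on ray is module@(1, 0) ⇒ blocked
+y: ray from standoff(0, 0) has no placed part ⇒ clear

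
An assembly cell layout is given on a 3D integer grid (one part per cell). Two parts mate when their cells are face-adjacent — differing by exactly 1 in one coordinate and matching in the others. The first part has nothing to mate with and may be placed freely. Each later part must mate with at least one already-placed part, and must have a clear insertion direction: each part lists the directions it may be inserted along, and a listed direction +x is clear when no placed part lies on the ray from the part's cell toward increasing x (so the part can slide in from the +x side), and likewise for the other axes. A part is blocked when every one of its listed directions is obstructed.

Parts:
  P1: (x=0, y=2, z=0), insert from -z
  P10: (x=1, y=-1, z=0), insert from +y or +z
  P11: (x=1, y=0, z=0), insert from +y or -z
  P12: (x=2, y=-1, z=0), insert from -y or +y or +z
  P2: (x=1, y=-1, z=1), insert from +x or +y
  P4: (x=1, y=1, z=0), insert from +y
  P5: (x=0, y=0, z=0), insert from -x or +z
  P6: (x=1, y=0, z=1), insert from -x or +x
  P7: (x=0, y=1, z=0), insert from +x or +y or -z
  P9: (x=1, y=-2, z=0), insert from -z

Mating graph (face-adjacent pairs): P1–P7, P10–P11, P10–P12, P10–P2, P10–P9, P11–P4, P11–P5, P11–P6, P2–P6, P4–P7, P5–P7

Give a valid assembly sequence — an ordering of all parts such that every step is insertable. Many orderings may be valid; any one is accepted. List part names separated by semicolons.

P1; P7; P5; P11; P6; P4; P10; P9; P2; P12

1. P1@(0, 2, 0) [-z clear] — {P1}
2. P7@(0, 1, 0) [+x clear] — {P1, P7}
3. P5@(0, 0, 0) [-x clear] — {P1, P5, P7}
4. P11@(1, 0, 0) [+y clear] — {P1, P11, P5, P7}
5. P6@(1, 0, 1) [-x clear] — {P1, P11, P5, P6, P7}
6. P4@(1, 1, 0) [+y clear] — {P1, P11, P4, P5, P6, P7}
7. P10@(1, -1, 0) [+z clear] — {P1, P10, P11, P4, P5, P6, P7}
8. P9@(1, -2, 0) [-z clear] — {P1, P10, P11, P4, P5, P6, P7, P9}
9. P2@(1, -1, 1) [+x clear] — {P1, P10, P11, P2, P4, P5, P6, P7, P9}
10. P12@(2, -1, 0) [-y clear] — {P1, P10, P11, P12, P2, P4, P5, P6, P7, P9}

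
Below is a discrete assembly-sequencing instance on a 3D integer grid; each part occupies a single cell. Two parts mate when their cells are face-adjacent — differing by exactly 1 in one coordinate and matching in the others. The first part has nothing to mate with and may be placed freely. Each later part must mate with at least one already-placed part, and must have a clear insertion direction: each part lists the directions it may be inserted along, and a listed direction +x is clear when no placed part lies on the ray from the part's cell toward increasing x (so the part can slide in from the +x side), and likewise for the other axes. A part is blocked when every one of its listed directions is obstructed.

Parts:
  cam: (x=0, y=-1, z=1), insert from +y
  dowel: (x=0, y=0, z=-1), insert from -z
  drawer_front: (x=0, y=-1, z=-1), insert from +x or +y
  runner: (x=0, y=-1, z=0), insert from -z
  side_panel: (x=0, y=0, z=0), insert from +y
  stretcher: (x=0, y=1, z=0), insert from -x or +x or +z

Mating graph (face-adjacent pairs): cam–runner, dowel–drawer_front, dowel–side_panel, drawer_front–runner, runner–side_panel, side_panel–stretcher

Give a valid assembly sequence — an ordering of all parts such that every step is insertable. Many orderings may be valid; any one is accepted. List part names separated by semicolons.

1. dowel@(0, 0, -1) [-z clear] — {dowel}
2. side_panel@(0, 0, 0) [+y clear] — {dowel, side_panel}
3. stretcher@(0, 1, 0) [-x clear] — {dowel, side_panel, stretcher}
4. runner@(0, -1, 0) [-z clear] — {dowel, runner, side_panel, stretcher}
5. drawer_front@(0, -1, -1) [+x clear] — {dowel, drawer_front, runner, side_panel, stretcher}
6. cam@(0, -1, 1) [+y clear] — {cam, dowel, drawer_front, runner, side_panel, stretcher}

dowel; side_panel; stretcher; runner; drawer_front; cam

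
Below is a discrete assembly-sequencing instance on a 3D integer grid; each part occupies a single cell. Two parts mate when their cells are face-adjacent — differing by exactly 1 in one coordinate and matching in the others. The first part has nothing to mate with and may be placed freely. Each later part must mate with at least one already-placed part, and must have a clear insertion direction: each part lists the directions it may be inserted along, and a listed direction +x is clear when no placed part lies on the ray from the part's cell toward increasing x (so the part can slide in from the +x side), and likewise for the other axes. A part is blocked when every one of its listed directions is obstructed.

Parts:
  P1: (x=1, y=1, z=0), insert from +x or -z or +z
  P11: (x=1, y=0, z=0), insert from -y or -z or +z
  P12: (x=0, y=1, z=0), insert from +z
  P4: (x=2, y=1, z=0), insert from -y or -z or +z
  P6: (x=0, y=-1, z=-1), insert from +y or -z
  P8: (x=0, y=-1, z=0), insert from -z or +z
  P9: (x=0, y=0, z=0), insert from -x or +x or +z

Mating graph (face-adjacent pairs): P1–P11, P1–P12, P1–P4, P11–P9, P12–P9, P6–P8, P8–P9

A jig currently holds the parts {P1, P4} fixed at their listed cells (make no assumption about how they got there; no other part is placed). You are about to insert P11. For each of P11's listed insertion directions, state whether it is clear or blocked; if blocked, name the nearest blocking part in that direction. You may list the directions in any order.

+z: clear; -y: clear; -z: clear

-y: ray from P11(1, 0, 0) has no placed part ⇒ clear
-z: ray from P11(1, 0, 0) has no placed part ⇒ clear
+z: ray from P11(1, 0, 0) has no placed part ⇒ clear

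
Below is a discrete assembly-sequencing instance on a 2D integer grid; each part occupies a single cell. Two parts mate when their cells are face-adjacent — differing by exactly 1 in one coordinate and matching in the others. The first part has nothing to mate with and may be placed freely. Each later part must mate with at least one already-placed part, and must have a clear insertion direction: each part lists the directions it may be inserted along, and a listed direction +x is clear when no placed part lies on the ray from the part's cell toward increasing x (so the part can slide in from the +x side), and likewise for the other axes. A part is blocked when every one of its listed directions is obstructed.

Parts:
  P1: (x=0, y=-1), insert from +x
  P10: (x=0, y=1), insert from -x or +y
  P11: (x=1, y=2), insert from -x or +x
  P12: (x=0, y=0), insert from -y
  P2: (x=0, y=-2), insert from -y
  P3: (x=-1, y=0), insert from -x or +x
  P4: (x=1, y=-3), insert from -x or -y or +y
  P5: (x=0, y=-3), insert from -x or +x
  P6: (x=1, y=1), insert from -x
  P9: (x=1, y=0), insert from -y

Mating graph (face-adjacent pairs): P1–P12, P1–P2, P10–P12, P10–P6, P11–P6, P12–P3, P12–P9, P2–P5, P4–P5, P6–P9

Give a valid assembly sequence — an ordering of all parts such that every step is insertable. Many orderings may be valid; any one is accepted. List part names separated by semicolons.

1. P6@(1, 1) [-x clear] — {P6}
2. P10@(0, 1) [-x clear] — {P10, P6}
3. P11@(1, 2) [-x clear] — {P10, P11, P6}
4. P9@(1, 0) [-y clear] — {P10, P11, P6, P9}
5. P12@(0, 0) [-y clear] — {P10, P11, P12, P6, P9}
6. P1@(0, -1) [+x clear] — {P1, P10, P11, P12, P6, P9}
7. P2@(0, -2) [-y clear] — {P1, P10, P11, P12, P2, P6, P9}
8. P5@(0, -3) [-x clear] — {P1, P10, P11, P12, P2, P5, P6, P9}
9. P4@(1, -3) [-y clear] — {P1, P10, P11, P12, P2, P4, P5, P6, P9}
10. P3@(-1, 0) [-x clear] — {P1, P10, P11, P12, P2, P3, P4, P5, P6, P9}

P6; P10; P11; P9; P12; P1; P2; P5; P4; P3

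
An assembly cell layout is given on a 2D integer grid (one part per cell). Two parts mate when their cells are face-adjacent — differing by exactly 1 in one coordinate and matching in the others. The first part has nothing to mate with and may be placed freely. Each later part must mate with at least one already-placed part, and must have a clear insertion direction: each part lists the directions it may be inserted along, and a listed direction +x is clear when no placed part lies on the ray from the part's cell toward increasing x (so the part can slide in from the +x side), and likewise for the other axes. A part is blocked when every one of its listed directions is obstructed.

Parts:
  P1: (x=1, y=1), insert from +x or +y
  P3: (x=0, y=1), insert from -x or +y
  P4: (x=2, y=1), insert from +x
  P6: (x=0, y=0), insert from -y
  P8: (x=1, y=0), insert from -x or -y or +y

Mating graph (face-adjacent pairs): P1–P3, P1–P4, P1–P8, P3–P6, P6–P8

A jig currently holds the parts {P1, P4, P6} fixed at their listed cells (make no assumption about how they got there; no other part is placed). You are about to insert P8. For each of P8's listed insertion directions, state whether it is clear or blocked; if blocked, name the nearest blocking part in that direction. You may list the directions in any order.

+y: blocked by P1; -x: blocked by P6; -y: clear

-x: nearest on ray is P6@(0, 0) ⇒ blocked
-y: ray from P8(1, 0) has no placed part ⇒ clear
+y: nearest on ray is P1@(1, 1) ⇒ blocked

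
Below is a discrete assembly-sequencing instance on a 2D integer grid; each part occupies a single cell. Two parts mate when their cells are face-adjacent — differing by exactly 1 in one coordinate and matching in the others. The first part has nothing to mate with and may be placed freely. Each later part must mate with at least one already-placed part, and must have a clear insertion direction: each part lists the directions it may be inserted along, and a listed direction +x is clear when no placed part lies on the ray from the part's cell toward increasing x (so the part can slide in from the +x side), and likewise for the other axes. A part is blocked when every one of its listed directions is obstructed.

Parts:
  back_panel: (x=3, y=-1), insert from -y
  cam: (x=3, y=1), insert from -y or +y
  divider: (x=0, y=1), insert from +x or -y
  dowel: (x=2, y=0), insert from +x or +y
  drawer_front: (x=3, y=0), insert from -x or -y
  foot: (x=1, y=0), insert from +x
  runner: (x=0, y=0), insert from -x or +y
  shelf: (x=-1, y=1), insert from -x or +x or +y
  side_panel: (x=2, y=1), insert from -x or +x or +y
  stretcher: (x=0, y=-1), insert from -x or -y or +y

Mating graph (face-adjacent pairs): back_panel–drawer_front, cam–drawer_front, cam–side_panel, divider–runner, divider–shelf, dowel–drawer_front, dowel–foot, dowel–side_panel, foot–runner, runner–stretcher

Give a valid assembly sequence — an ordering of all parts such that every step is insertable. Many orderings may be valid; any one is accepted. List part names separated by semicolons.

divider; shelf; runner; foot; dowel; side_panel; stretcher; drawer_front; back_panel; cam

1. divider@(0, 1) [+x clear] — {divider}
2. shelf@(-1, 1) [-x clear] — {divider, shelf}
3. runner@(0, 0) [-x clear] — {divider, runner, shelf}
4. foot@(1, 0) [+x clear] — {divider, foot, runner, shelf}
5. dowel@(2, 0) [+x clear] — {divider, dowel, foot, runner, shelf}
6. side_panel@(2, 1) [+x clear] — {divider, dowel, foot, runner, shelf, side_panel}
7. stretcher@(0, -1) [-x clear] — {divider, dowel, foot, runner, shelf, side_panel, stretcher}
8. drawer_front@(3, 0) [-y clear] — {divider, dowel, drawer_front, foot, runner, shelf, side_panel, stretcher}
9. back_panel@(3, -1) [-y clear] — {back_panel, divider, dowel, drawer_front, foot, runner, shelf, side_panel, stretcher}
10. cam@(3, 1) [+y clear] — {back_panel, cam, divider, dowel, drawer_front, foot, runner, shelf, side_panel, stretcher}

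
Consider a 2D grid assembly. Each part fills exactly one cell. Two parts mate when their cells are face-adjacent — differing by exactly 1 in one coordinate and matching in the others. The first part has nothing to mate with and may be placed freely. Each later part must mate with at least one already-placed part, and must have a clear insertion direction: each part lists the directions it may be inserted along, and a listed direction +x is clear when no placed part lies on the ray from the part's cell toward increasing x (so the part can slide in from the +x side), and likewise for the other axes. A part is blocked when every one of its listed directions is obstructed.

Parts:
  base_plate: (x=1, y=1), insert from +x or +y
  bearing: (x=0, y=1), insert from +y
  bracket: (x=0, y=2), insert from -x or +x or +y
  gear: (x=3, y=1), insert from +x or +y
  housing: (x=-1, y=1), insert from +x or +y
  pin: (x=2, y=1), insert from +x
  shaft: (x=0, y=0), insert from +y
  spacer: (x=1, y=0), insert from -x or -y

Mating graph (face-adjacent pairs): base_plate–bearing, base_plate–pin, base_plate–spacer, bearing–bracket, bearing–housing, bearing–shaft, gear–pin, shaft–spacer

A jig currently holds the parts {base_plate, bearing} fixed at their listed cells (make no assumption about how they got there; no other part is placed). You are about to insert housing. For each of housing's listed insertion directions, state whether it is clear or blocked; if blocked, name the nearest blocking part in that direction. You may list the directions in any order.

+x: blocked by bearing; +y: clear

+x: nearest on ray is bearing@(0, 1) ⇒ blocked
+y: ray from housing(-1, 1) has no placed part ⇒ clear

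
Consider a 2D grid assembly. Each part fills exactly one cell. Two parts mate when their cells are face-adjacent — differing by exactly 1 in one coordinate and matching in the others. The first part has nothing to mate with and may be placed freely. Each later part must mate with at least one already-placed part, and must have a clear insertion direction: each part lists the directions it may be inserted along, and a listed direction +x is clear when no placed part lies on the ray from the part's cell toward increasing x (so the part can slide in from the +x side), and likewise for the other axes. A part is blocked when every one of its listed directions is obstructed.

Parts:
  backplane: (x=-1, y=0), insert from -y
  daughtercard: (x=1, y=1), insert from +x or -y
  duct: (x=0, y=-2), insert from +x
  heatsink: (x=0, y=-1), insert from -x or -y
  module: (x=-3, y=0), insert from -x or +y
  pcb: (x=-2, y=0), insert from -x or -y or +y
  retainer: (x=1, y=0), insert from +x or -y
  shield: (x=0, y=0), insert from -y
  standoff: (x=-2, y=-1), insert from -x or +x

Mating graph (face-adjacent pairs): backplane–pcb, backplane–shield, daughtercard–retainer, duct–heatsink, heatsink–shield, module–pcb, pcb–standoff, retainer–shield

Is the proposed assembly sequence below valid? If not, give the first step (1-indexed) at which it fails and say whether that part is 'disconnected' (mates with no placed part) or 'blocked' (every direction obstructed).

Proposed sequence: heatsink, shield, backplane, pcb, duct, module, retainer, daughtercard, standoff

1. heatsink@(0, -1) [-x clear] — {heatsink}
2. shield@(0, 0) — -y all obstructed ⇒ blocked

Invalid at step 2 (blocked)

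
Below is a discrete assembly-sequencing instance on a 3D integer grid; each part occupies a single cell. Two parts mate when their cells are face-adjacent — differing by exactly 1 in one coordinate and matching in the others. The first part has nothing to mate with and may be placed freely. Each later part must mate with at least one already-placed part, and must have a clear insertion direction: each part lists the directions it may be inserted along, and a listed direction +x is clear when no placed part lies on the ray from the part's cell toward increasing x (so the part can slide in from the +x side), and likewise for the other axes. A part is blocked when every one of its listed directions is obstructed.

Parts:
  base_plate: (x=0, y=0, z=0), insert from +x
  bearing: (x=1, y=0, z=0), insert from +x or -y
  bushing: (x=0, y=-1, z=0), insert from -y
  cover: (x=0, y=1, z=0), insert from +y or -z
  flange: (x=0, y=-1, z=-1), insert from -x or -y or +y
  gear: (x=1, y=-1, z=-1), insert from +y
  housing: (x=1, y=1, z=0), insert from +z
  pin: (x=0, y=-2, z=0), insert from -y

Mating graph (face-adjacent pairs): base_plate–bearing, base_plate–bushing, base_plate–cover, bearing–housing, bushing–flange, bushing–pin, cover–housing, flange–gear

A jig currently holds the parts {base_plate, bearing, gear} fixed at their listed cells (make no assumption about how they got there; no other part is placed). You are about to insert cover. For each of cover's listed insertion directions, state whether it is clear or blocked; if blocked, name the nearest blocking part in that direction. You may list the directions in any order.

+y: clear; -z: clear

+y: ray from cover(0, 1, 0) has no placed part ⇒ clear
-z: ray from cover(0, 1, 0) has no placed part ⇒ clear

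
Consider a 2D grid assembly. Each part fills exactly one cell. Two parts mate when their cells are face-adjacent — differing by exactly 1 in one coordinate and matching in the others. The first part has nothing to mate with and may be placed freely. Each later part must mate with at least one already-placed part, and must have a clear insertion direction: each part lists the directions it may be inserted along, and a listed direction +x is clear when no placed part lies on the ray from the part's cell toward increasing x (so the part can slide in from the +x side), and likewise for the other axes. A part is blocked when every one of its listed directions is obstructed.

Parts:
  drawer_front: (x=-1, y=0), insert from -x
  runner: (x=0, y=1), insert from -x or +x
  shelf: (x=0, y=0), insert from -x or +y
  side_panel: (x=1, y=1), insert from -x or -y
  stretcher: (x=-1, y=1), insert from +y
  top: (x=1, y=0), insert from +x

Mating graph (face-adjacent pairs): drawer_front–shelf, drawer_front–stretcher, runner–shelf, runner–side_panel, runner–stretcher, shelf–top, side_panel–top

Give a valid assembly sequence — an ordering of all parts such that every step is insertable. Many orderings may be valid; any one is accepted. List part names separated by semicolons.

1. side_panel@(1, 1) [-x clear] — {side_panel}
2. runner@(0, 1) [-x clear] — {runner, side_panel}
3. shelf@(0, 0) [-x clear] — {runner, shelf, side_panel}
4. drawer_front@(-1, 0) [-x clear] — {drawer_front, runner, shelf, side_panel}
5. stretcher@(-1, 1) [+y clear] — {drawer_front, runner, shelf, side_panel, stretcher}
6. top@(1, 0) [+x clear] — {drawer_front, runner, shelf, side_panel, stretcher, top}

side_panel; runner; shelf; drawer_front; stretcher; top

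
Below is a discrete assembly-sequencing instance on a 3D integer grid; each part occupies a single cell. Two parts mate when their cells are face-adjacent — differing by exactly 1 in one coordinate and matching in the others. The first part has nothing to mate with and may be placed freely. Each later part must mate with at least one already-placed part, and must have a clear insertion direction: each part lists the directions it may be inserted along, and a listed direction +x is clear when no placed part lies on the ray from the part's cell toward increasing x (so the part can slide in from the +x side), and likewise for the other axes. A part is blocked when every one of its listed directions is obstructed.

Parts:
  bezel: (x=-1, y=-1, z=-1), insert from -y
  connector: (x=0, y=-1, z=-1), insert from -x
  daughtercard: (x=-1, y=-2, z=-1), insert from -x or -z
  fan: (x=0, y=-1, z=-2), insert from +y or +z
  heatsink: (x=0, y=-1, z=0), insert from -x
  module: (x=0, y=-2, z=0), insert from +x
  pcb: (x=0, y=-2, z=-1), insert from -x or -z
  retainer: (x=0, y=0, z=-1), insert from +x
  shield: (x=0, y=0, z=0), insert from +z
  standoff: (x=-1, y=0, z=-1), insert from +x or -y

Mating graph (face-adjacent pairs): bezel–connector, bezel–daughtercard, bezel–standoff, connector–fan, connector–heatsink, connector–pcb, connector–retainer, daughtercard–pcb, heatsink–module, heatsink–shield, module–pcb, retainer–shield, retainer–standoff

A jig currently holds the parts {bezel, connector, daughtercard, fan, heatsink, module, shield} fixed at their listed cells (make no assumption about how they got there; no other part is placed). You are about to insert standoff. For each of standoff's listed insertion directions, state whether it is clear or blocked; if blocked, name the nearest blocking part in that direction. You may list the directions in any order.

+x: clear; -y: blocked by bezel

+x: ray from standoff(-1, 0, -1) has no placed part ⇒ clear
-y: nearest on ray is bezel@(-1, -1, -1) ⇒ blocked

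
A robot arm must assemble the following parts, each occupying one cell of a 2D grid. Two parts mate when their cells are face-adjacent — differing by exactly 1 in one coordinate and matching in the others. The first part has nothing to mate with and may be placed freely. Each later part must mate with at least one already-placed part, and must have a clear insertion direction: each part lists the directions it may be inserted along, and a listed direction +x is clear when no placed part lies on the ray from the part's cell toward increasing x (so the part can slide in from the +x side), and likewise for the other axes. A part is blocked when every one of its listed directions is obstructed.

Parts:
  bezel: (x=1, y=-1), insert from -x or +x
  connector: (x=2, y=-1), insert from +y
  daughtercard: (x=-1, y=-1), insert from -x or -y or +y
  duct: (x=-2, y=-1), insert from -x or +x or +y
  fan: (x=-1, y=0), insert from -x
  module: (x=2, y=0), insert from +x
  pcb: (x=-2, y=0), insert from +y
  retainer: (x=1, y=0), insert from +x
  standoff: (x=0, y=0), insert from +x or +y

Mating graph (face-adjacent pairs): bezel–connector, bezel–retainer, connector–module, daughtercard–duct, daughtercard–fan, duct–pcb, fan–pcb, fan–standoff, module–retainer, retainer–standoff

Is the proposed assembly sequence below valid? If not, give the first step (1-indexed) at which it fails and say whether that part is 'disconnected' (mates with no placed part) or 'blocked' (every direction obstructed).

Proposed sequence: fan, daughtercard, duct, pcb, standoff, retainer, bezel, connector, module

Valid

1. fan@(-1, 0) [-x clear] — {fan}
2. daughtercard@(-1, -1) [-x clear] — {daughtercard, fan}
3. duct@(-2, -1) [-x clear] — {daughtercard, duct, fan}
4. pcb@(-2, 0) [+y clear] — {daughtercard, duct, fan, pcb}
5. standoff@(0, 0) [+x clear] — {daughtercard, duct, fan, pcb, standoff}
6. retainer@(1, 0) [+x clear] — {daughtercard, duct, fan, pcb, retainer, standoff}
7. bezel@(1, -1) [+x clear] — {bezel, daughtercard, duct, fan, pcb, retainer, standoff}
8. connector@(2, -1) [+y clear] — {bezel, connector, daughtercard, duct, fan, pcb, retainer, standoff}
9. module@(2, 0) [+x clear] — {bezel, connector, daughtercard, duct, fan, module, pcb, retainer, standoff}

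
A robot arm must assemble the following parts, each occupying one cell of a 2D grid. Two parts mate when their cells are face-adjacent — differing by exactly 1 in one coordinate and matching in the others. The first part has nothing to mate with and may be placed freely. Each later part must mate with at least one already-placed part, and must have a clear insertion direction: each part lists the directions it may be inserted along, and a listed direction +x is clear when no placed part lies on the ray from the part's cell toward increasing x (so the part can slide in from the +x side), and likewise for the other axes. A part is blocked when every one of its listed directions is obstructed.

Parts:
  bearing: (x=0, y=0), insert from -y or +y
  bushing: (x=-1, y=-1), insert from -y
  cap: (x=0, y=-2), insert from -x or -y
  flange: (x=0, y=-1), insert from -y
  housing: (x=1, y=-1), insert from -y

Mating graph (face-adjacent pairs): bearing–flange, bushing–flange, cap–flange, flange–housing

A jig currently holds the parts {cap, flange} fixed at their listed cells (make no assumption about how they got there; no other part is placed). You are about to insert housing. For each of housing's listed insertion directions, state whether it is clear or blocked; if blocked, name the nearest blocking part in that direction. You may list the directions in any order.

-y: ray from housing(1, -1) has no placed part ⇒ clear

-y: clear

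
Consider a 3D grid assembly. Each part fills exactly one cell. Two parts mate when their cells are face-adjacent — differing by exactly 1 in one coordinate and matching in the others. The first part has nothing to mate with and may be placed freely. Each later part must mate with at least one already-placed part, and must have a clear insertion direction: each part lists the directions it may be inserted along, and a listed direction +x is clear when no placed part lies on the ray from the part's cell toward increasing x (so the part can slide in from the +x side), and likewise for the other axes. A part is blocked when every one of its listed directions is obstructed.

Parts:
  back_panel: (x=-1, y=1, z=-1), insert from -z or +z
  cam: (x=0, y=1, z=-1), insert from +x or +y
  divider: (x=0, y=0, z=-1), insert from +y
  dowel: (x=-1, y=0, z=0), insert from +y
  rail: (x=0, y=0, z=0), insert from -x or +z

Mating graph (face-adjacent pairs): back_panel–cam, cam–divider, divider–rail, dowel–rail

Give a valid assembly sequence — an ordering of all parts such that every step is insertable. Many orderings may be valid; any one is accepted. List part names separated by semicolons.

dowel; rail; divider; cam; back_panel

1. dowel@(-1, 0, 0) [+y clear] — {dowel}
2. rail@(0, 0, 0) [+z clear] — {dowel, rail}
3. divider@(0, 0, -1) [+y clear] — {divider, dowel, rail}
4. cam@(0, 1, -1) [+x clear] — {cam, divider, dowel, rail}
5. back_panel@(-1, 1, -1) [-z clear] — {back_panel, cam, divider, dowel, rail}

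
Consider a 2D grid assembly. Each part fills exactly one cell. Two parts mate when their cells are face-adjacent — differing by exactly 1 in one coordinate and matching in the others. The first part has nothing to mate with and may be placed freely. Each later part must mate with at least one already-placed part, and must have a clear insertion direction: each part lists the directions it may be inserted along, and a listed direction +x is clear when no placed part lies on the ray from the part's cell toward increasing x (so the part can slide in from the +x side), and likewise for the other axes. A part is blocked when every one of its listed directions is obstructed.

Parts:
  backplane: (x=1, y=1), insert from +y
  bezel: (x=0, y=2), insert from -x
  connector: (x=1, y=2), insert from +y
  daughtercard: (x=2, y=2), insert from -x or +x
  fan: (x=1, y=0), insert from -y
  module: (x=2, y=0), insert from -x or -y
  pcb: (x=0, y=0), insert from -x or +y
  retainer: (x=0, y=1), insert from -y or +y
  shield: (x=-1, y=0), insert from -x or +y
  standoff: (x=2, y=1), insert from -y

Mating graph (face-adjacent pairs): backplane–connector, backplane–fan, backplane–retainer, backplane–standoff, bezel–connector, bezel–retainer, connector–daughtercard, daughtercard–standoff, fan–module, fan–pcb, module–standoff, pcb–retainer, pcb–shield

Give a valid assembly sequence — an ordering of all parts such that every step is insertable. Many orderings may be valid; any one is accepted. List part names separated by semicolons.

1. fan@(1, 0) [-y clear] — {fan}
2. pcb@(0, 0) [-x clear] — {fan, pcb}
3. shield@(-1, 0) [-x clear] — {fan, pcb, shield}
4. retainer@(0, 1) [+y clear] — {fan, pcb, retainer, shield}
5. bezel@(0, 2) [-x clear] — {bezel, fan, pcb, retainer, shield}
6. backplane@(1, 1) [+y clear] — {backplane, bezel, fan, pcb, retainer, shield}
7. connector@(1, 2) [+y clear] — {backplane, bezel, connector, fan, pcb, retainer, shield}
8. standoff@(2, 1) [-y clear] — {backplane, bezel, connector, fan, pcb, retainer, shield, standoff}
9. module@(2, 0) [-y clear] — {backplane, bezel, connector, fan, module, pcb, retainer, shield, standoff}
10. daughtercard@(2, 2) [+x clear] — {backplane, bezel, connector, daughtercard, fan, module, pcb, retainer, shield, standoff}

fan; pcb; shield; retainer; bezel; backplane; connector; standoff; module; daughtercard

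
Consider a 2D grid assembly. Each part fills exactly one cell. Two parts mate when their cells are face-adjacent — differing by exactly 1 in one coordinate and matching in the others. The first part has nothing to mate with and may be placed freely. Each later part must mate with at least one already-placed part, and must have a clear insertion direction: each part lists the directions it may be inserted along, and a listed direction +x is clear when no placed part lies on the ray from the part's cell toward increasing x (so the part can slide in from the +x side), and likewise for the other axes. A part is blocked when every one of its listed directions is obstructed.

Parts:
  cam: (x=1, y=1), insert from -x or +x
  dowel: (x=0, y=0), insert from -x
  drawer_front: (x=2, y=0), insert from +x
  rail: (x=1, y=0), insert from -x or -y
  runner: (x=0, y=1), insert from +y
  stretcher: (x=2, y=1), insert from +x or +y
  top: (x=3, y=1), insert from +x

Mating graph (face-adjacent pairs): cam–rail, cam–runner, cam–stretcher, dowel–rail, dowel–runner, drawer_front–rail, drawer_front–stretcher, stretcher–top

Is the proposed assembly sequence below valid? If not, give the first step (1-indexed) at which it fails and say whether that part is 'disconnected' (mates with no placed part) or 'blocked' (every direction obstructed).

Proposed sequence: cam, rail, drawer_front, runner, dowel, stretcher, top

1. cam@(1, 1) [-x clear] — {cam}
2. rail@(1, 0) [-x clear] — {cam, rail}
3. drawer_front@(2, 0) [+x clear] — {cam, drawer_front, rail}
4. runner@(0, 1) [+y clear] — {cam, drawer_front, rail, runner}
5. dowel@(0, 0) [-x clear] — {cam, dowel, drawer_front, rail, runner}
6. stretcher@(2, 1) [+x clear] — {cam, dowel, drawer_front, rail, runner, stretcher}
7. top@(3, 1) [+x clear] — {cam, dowel, drawer_front, rail, runner, stretcher, top}

Valid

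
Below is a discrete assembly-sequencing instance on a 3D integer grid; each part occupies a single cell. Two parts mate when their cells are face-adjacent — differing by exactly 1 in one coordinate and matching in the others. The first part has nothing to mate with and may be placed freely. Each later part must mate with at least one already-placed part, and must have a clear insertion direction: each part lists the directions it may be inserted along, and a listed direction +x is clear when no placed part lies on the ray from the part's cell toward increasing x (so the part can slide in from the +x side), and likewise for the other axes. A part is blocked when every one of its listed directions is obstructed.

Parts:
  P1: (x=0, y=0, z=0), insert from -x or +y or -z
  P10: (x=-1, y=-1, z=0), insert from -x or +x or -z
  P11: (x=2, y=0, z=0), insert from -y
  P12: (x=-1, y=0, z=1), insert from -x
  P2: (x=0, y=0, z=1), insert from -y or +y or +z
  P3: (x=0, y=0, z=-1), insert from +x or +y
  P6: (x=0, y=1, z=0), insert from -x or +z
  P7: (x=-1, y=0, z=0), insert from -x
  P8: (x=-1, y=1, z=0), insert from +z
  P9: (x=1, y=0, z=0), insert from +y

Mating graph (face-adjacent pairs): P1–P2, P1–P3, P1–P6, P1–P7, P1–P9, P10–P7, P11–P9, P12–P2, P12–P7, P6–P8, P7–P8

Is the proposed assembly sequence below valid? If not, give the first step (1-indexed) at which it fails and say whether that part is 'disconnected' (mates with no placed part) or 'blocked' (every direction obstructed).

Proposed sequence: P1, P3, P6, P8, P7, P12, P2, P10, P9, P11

Valid

1. P1@(0, 0, 0) [-x clear] — {P1}
2. P3@(0, 0, -1) [+x clear] — {P1, P3}
3. P6@(0, 1, 0) [-x clear] — {P1, P3, P6}
4. P8@(-1, 1, 0) [+z clear] — {P1, P3, P6, P8}
5. P7@(-1, 0, 0) [-x clear] — {P1, P3, P6, P7, P8}
6. P12@(-1, 0, 1) [-x clear] — {P1, P12, P3, P6, P7, P8}
7. P2@(0, 0, 1) [-y clear] — {P1, P12, P2, P3, P6, P7, P8}
8. P10@(-1, -1, 0) [-x clear] — {P1, P10, P12, P2, P3, P6, P7, P8}
9. P9@(1, 0, 0) [+y clear] — {P1, P10, P12, P2, P3, P6, P7, P8, P9}
10. P11@(2, 0, 0) [-y clear] — {P1, P10, P11, P12, P2, P3, P6, P7, P8, P9}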